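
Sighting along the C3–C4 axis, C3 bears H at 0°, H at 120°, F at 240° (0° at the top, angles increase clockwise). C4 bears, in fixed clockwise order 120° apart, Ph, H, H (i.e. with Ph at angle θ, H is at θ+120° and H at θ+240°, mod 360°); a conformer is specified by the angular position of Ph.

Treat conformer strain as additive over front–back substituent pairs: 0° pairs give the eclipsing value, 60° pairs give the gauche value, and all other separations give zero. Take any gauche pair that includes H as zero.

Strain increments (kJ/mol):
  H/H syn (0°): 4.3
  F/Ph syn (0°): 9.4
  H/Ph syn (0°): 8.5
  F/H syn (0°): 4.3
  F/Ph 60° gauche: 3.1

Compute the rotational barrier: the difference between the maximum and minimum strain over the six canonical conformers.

18.0 kJ/mol

Ph at 0° (eclipsed): H(0°)/Ph(0°) eclipsed 8.5; H(120°)/H(120°) eclipsed 4.3; F(240°)/H(240°) eclipsed 4.3 → 17.1 kJ/mol.
Ph at 60° (staggered): no non-H gauche contacts → 0.0 kJ/mol.
Ph at 120° (eclipsed): H(0°)/H(0°) eclipsed 4.3; H(120°)/Ph(120°) eclipsed 8.5; F(240°)/H(240°) eclipsed 4.3 → 17.1 kJ/mol.
Ph at 180° (staggered): F(240°)/Ph(180°) gauche 3.1 → 3.1 kJ/mol.
Ph at 240° (eclipsed): H(0°)/H(0°) eclipsed 4.3; H(120°)/H(120°) eclipsed 4.3; F(240°)/Ph(240°) eclipsed 9.4 → 18.0 kJ/mol.
Ph at 300° (staggered): F(240°)/Ph(300°) gauche 3.1 → 3.1 kJ/mol.
Max at 240° (18.0 kJ/mol), min at 60° (0.0 kJ/mol); barrier = 18.0 kJ/mol.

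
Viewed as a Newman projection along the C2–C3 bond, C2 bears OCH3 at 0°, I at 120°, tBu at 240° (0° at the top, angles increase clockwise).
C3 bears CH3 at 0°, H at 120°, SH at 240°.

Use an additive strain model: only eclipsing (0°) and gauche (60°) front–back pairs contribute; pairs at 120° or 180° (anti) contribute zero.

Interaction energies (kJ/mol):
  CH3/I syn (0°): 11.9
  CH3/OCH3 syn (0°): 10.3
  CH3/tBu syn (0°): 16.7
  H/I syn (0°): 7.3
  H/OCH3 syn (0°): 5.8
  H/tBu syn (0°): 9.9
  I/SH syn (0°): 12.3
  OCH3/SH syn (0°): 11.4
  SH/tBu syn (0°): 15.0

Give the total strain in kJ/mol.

32.6 kJ/mol

This conformer (eclipsed): OCH3(0°)/CH3(0°) eclipsed 10.3; I(120°)/H(120°) eclipsed 7.3; tBu(240°)/SH(240°) eclipsed 15.0 → 32.6 kJ/mol.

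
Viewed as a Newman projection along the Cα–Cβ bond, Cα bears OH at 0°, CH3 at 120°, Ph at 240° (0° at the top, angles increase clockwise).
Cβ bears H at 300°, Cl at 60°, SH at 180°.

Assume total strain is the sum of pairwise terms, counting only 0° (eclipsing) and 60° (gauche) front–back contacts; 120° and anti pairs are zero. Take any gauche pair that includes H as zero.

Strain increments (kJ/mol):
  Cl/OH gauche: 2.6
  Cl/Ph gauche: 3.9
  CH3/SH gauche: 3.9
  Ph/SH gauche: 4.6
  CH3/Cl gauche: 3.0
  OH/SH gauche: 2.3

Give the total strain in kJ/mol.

14.1 kJ/mol

This conformer (staggered): OH–Cl gauche, CH3–Cl gauche, CH3–SH gauche, Ph–SH gauche; 2.6 + 3.0 + 3.9 + 4.6 = 14.1 kJ/mol.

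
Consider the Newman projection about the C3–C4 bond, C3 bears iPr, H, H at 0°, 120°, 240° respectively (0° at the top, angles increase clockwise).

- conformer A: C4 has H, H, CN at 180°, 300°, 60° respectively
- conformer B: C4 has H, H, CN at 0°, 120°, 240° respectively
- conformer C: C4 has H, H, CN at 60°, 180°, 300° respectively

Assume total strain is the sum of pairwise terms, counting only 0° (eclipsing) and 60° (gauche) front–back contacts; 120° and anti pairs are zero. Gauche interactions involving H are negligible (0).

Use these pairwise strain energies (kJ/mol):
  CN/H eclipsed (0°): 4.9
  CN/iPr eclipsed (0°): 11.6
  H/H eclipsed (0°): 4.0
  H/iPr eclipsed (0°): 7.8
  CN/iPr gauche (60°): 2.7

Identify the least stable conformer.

A is staggered. iPr at 0° is gauche with CN at 60° (2.7). Total 2.7 kJ/mol.
B is eclipsed. iPr at 0° is eclipsed with H at 0° (7.8); H at 120° is eclipsed with H at 120° (4.0); H at 240° is eclipsed with CN at 240° (4.9). Total 16.7 kJ/mol.
C is staggered. iPr at 0° is gauche with CN at 300° (2.7). Total 2.7 kJ/mol.
B has the highest total (16.7 kJ/mol).

B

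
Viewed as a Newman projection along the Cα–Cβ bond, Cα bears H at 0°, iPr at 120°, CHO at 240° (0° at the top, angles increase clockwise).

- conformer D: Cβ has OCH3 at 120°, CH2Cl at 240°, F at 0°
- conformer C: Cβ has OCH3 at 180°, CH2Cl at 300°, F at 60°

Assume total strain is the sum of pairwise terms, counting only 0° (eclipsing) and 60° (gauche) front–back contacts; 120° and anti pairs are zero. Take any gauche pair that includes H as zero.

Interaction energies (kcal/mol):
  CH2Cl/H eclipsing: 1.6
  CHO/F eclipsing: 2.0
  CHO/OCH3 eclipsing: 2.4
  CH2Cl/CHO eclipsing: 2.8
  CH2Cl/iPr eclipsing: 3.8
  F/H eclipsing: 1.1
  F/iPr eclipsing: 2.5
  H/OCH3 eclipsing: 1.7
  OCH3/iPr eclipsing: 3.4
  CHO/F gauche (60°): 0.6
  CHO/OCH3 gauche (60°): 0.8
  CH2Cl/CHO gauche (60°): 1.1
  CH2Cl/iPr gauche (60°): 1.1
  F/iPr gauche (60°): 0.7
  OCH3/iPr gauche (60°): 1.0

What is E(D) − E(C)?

+3.7 kcal/mol

D (eclipsed): H–F eclipsed, iPr–OCH3 eclipsed, CHO–CH2Cl eclipsed; 1.1 + 3.4 + 2.8 = 7.3 kcal/mol.
C (staggered): iPr–OCH3 gauche, iPr–F gauche, CHO–OCH3 gauche, CHO–CH2Cl gauche; 1.0 + 0.7 + 0.8 + 1.1 = 3.6 kcal/mol.
E(D) − E(C) = 7.3 − 3.6 = +3.7 kcal/mol.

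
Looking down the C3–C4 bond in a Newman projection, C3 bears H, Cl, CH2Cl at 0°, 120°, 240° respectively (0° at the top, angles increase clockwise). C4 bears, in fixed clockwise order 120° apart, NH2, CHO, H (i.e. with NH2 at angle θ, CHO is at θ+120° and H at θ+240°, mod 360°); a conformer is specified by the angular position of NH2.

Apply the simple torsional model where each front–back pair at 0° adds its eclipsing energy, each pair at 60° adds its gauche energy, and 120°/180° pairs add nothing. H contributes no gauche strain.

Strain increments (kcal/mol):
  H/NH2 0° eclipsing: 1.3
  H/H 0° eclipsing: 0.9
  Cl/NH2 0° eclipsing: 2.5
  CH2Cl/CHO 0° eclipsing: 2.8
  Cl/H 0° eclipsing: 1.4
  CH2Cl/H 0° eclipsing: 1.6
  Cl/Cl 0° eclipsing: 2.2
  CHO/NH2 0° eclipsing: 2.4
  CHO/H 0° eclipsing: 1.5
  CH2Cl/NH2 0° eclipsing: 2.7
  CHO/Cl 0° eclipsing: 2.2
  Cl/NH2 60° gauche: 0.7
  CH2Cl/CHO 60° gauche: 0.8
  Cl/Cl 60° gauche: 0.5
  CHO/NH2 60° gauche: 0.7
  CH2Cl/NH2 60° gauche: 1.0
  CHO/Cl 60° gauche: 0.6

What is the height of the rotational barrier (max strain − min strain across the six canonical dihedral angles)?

NH2 at 0° is eclipsed. H at 0° is eclipsed with NH2 at 0° (1.3); Cl at 120° is eclipsed with CHO at 120° (2.2); CH2Cl at 240° is eclipsed with H at 240° (1.6). Total 5.1 kcal/mol.
NH2 at 60° is staggered. Cl at 120° is gauche with NH2 at 60° (0.7); Cl at 120° is gauche with CHO at 180° (0.6); CH2Cl at 240° is gauche with CHO at 180° (0.8). Total 2.1 kcal/mol.
NH2 at 120° is eclipsed. H at 0° is eclipsed with H at 0° (0.9); Cl at 120° is eclipsed with NH2 at 120° (2.5); CH2Cl at 240° is eclipsed with CHO at 240° (2.8). Total 6.2 kcal/mol.
NH2 at 180° is staggered. Cl at 120° is gauche with NH2 at 180° (0.7); CH2Cl at 240° is gauche with NH2 at 180° (1.0); CH2Cl at 240° is gauche with CHO at 300° (0.8). Total 2.5 kcal/mol.
NH2 at 240° is eclipsed. H at 0° is eclipsed with CHO at 0° (1.5); Cl at 120° is eclipsed with H at 120° (1.4); CH2Cl at 240° is eclipsed with NH2 at 240° (2.7). Total 5.6 kcal/mol.
NH2 at 300° is staggered. Cl at 120° is gauche with CHO at 60° (0.6); CH2Cl at 240° is gauche with NH2 at 300° (1.0). Total 1.6 kcal/mol.
Max at 120° (6.2 kcal/mol), min at 300° (1.6 kcal/mol); barrier = 4.6 kcal/mol.

4.6 kcal/mol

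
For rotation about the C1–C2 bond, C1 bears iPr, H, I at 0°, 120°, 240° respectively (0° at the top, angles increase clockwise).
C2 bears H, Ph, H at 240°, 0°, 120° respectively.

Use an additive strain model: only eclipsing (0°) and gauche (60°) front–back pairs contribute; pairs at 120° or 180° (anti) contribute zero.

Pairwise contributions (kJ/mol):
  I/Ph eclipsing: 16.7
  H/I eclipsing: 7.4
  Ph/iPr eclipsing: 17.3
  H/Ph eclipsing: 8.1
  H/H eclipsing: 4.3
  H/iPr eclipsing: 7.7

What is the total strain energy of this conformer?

29.0 kJ/mol

This conformer (eclipsed): iPr(0°)/Ph(0°) eclipsed 17.3; H(120°)/H(120°) eclipsed 4.3; I(240°)/H(240°) eclipsed 7.4 → 29.0 kJ/mol.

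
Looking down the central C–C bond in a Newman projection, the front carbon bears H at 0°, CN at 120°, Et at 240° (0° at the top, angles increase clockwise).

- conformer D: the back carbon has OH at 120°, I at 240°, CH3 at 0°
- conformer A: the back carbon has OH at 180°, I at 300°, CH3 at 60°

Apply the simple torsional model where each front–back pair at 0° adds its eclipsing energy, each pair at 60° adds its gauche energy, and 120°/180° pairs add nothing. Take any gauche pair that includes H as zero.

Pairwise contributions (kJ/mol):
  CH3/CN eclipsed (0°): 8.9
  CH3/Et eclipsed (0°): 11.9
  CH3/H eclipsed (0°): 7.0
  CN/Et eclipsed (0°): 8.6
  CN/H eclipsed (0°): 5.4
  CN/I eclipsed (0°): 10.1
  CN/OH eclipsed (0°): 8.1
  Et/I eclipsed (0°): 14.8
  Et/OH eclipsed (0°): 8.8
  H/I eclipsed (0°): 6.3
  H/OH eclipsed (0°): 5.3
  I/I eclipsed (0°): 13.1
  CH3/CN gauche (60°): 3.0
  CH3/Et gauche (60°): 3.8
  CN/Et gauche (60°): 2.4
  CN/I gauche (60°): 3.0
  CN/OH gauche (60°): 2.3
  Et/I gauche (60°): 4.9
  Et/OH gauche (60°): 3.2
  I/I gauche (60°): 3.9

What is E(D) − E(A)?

D (eclipsed): H(0°)/CH3(0°) eclipsed 7.0; CN(120°)/OH(120°) eclipsed 8.1; Et(240°)/I(240°) eclipsed 14.8 → 29.9 kJ/mol.
A (staggered): CN(120°)/OH(180°) gauche 2.3; CN(120°)/CH3(60°) gauche 3.0; Et(240°)/OH(180°) gauche 3.2; Et(240°)/I(300°) gauche 4.9 → 13.4 kJ/mol.
E(D) − E(A) = 29.9 − 13.4 = +16.5 kJ/mol.

+16.5 kJ/mol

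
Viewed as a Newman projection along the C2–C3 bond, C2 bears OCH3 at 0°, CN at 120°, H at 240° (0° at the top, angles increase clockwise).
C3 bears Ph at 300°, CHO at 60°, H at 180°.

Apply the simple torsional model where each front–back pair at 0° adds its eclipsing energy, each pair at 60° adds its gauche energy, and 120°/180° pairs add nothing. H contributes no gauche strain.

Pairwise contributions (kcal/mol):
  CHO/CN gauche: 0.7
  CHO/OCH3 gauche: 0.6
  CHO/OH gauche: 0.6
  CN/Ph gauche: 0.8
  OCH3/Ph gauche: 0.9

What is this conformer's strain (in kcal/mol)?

2.2 kcal/mol

This conformer (staggered): OCH3(0°)/Ph(300°) gauche 0.9; OCH3(0°)/CHO(60°) gauche 0.6; CN(120°)/CHO(60°) gauche 0.7 → 2.2 kcal/mol.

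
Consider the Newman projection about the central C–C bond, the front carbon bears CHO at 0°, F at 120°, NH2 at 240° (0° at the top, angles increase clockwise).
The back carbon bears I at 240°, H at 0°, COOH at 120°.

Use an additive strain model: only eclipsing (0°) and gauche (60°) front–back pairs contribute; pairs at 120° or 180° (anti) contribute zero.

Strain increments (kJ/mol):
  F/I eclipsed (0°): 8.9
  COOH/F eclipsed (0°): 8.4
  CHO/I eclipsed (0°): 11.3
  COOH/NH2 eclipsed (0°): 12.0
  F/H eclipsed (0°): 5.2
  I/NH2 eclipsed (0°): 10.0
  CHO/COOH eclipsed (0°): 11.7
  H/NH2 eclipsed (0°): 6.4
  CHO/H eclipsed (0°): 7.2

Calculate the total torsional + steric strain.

25.6 kJ/mol

This conformer (eclipsed): CHO(0°)/H(0°) eclipsed 7.2; F(120°)/COOH(120°) eclipsed 8.4; NH2(240°)/I(240°) eclipsed 10.0 → 25.6 kJ/mol.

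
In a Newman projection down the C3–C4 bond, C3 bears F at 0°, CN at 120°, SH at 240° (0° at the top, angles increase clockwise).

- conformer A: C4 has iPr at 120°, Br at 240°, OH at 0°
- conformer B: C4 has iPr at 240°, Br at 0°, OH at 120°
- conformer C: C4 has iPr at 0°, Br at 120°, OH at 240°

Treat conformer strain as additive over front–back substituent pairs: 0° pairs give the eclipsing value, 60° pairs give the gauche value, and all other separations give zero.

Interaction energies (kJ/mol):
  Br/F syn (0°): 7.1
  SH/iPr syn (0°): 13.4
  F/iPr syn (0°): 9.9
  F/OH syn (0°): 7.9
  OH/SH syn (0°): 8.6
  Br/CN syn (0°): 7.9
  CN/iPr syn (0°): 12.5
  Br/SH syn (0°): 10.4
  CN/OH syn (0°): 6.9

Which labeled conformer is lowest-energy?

A is eclipsed. F at 0° is eclipsed with OH at 0° (7.9); CN at 120° is eclipsed with iPr at 120° (12.5); SH at 240° is eclipsed with Br at 240° (10.4). Total 30.8 kJ/mol.
B is eclipsed. F at 0° is eclipsed with Br at 0° (7.1); CN at 120° is eclipsed with OH at 120° (6.9); SH at 240° is eclipsed with iPr at 240° (13.4). Total 27.4 kJ/mol.
C is eclipsed. F at 0° is eclipsed with iPr at 0° (9.9); CN at 120° is eclipsed with Br at 120° (7.9); SH at 240° is eclipsed with OH at 240° (8.6). Total 26.4 kJ/mol.
C has the lowest total (26.4 kJ/mol).

C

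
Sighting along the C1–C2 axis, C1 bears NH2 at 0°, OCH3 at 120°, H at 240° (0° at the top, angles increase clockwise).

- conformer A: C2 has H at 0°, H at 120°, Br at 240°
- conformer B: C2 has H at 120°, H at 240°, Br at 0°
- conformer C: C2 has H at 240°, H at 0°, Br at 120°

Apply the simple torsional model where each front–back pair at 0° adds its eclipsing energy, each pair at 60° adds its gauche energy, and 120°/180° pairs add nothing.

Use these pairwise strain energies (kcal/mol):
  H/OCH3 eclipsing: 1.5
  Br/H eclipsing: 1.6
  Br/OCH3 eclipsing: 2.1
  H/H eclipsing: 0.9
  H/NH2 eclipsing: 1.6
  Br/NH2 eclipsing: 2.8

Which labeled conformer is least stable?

B

A (eclipsed): NH2–H eclipsed, OCH3–H eclipsed, H–Br eclipsed; 1.6 + 1.5 + 1.6 = 4.7 kcal/mol.
B (eclipsed): NH2–Br eclipsed, OCH3–H eclipsed, H–H eclipsed; 2.8 + 1.5 + 0.9 = 5.2 kcal/mol.
C (eclipsed): NH2–H eclipsed, OCH3–Br eclipsed, H–H eclipsed; 1.6 + 2.1 + 0.9 = 4.6 kcal/mol.
B has the highest total (5.2 kcal/mol).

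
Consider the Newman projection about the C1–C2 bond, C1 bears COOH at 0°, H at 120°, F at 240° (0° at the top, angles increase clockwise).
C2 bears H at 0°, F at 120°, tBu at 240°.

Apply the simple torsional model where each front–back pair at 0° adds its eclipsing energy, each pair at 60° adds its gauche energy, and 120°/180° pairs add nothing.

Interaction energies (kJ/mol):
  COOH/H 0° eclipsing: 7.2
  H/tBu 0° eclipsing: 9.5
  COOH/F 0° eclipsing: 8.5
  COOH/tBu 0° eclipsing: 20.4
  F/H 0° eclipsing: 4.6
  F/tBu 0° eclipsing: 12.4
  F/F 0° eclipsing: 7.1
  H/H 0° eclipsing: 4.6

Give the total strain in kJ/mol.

This conformer (eclipsed): COOH(0°)/H(0°) eclipsed 7.2; H(120°)/F(120°) eclipsed 4.6; F(240°)/tBu(240°) eclipsed 12.4 → 24.2 kJ/mol.

24.2 kJ/mol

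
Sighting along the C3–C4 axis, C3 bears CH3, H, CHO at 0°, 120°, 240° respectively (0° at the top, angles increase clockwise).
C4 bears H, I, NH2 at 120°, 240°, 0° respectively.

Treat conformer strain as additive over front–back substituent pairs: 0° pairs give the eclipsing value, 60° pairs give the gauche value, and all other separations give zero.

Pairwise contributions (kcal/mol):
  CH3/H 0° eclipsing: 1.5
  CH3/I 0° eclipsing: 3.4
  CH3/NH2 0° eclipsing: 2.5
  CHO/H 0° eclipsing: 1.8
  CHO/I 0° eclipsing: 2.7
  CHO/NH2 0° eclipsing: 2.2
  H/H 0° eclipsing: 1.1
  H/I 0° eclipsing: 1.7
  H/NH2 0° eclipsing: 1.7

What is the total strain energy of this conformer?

This conformer (eclipsed): CH3–NH2 eclipsed, H–H eclipsed, CHO–I eclipsed; 2.5 + 1.1 + 2.7 = 6.3 kcal/mol.

6.3 kcal/mol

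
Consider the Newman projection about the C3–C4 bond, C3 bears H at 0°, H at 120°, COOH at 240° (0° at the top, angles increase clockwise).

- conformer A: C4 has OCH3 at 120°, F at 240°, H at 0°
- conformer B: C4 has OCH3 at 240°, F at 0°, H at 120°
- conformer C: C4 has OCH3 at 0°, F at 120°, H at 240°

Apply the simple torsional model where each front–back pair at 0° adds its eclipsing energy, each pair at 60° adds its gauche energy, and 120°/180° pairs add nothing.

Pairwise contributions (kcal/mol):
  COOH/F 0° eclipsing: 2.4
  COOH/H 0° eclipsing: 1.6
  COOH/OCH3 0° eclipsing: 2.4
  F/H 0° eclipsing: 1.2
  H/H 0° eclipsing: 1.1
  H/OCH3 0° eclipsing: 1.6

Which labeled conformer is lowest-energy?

C

A is eclipsed. H at 0° is eclipsed with H at 0° (1.1); H at 120° is eclipsed with OCH3 at 120° (1.6); COOH at 240° is eclipsed with F at 240° (2.4). Total 5.1 kcal/mol.
B is eclipsed. H at 0° is eclipsed with F at 0° (1.2); H at 120° is eclipsed with H at 120° (1.1); COOH at 240° is eclipsed with OCH3 at 240° (2.4). Total 4.7 kcal/mol.
C is eclipsed. H at 0° is eclipsed with OCH3 at 0° (1.6); H at 120° is eclipsed with F at 120° (1.2); COOH at 240° is eclipsed with H at 240° (1.6). Total 4.4 kcal/mol.
C has the lowest total (4.4 kcal/mol).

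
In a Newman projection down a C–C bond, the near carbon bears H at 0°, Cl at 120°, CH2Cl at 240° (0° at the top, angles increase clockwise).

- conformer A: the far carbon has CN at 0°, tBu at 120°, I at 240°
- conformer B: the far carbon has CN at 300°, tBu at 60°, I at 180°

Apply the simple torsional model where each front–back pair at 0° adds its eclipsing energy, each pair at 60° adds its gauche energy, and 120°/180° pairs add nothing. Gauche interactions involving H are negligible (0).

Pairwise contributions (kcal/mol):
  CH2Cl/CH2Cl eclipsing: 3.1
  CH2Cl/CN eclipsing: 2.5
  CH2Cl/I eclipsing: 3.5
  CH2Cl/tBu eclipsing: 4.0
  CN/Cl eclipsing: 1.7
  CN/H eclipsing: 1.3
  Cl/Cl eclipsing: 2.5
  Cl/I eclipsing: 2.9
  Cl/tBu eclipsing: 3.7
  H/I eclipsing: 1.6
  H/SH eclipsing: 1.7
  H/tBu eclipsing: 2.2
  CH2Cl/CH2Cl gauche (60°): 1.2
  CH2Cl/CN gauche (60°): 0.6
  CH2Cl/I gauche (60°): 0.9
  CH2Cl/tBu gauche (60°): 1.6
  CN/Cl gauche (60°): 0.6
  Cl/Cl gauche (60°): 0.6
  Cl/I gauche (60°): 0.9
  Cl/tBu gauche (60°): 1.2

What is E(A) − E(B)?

+4.9 kcal/mol

A (eclipsed): H(0°)/CN(0°) eclipsed 1.3; Cl(120°)/tBu(120°) eclipsed 3.7; CH2Cl(240°)/I(240°) eclipsed 3.5 → 8.5 kcal/mol.
B (staggered): Cl(120°)/tBu(60°) gauche 1.2; Cl(120°)/I(180°) gauche 0.9; CH2Cl(240°)/CN(300°) gauche 0.6; CH2Cl(240°)/I(180°) gauche 0.9 → 3.6 kcal/mol.
E(A) − E(B) = 8.5 − 3.6 = +4.9 kcal/mol.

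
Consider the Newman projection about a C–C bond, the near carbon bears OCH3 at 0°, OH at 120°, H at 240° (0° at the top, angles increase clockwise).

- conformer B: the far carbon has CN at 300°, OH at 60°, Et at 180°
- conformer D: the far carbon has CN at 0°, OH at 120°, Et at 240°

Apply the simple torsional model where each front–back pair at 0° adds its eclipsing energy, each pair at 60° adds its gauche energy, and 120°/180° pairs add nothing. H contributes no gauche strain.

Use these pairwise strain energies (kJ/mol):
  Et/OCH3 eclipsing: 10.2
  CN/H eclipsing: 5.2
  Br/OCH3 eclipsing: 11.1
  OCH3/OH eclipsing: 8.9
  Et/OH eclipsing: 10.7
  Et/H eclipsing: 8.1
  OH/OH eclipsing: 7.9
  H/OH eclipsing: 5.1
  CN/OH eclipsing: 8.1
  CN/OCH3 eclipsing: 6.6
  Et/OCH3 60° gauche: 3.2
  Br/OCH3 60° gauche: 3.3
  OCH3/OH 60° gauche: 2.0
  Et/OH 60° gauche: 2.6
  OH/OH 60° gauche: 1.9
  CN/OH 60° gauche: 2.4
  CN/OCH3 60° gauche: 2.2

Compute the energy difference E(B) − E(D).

B is staggered. OCH3 at 0° is gauche with CN at 300° (2.2); OCH3 at 0° is gauche with OH at 60° (2.0); OH at 120° is gauche with OH at 60° (1.9); OH at 120° is gauche with Et at 180° (2.6). Total 8.7 kJ/mol.
D is eclipsed. OCH3 at 0° is eclipsed with CN at 0° (6.6); OH at 120° is eclipsed with OH at 120° (7.9); H at 240° is eclipsed with Et at 240° (8.1). Total 22.6 kJ/mol.
E(B) − E(D) = 8.7 − 22.6 = -13.9 kJ/mol.

-13.9 kJ/mol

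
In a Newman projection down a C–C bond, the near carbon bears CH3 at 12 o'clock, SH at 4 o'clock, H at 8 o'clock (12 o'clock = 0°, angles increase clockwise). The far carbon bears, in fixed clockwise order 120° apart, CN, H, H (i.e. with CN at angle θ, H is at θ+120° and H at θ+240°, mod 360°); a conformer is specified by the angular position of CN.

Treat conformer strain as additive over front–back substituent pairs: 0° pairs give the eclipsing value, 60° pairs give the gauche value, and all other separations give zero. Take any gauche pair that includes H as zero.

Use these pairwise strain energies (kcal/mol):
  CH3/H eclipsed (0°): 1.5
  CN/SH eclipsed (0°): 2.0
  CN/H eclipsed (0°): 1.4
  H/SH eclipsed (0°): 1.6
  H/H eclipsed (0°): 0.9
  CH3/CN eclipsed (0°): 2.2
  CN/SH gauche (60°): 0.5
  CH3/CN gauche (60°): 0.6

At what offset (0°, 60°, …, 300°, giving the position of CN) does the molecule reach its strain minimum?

CN at 0° (eclipsed): CH3(0°)/CN(0°) eclipsed 2.2; SH(120°)/H(120°) eclipsed 1.6; H(240°)/H(240°) eclipsed 0.9 → 4.7 kcal/mol.
CN at 60° (staggered): CH3(0°)/CN(60°) gauche 0.6; SH(120°)/CN(60°) gauche 0.5 → 1.1 kcal/mol.
CN at 120° (eclipsed): CH3(0°)/H(0°) eclipsed 1.5; SH(120°)/CN(120°) eclipsed 2.0; H(240°)/H(240°) eclipsed 0.9 → 4.4 kcal/mol.
CN at 180° (staggered): SH(120°)/CN(180°) gauche 0.5 → 0.5 kcal/mol.
CN at 240° (eclipsed): CH3(0°)/H(0°) eclipsed 1.5; SH(120°)/H(120°) eclipsed 1.6; H(240°)/CN(240°) eclipsed 1.4 → 4.5 kcal/mol.
CN at 300° (staggered): CH3(0°)/CN(300°) gauche 0.6 → 0.6 kcal/mol.
The minimum (0.5 kcal/mol) occurs with CN at 180°.

180°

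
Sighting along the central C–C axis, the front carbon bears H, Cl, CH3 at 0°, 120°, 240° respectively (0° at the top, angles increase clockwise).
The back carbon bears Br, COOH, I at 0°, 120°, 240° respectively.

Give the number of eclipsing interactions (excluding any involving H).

Non-H eclipsing pairs: Cl(120°)/COOH(120°); CH3(240°)/I(240°) — 2 interactions.

2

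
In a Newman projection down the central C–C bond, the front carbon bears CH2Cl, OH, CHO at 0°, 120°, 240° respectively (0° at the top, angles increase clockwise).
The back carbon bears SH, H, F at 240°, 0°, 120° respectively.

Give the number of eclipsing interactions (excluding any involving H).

Non-H eclipsing pairs: OH(120°)/F(120°); CHO(240°)/SH(240°) — 2 interactions.

2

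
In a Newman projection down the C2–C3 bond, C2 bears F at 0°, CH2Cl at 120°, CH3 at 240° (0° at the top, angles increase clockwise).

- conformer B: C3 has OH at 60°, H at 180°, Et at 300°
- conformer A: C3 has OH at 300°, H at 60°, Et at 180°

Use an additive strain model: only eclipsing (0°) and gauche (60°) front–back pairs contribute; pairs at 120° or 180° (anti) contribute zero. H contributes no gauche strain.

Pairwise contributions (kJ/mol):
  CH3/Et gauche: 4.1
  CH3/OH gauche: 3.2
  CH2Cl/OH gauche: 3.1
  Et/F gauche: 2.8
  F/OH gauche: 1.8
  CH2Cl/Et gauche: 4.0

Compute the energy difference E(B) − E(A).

-1.3 kJ/mol

B is staggered. F at 0° is gauche with OH at 60° (1.8); F at 0° is gauche with Et at 300° (2.8); CH2Cl at 120° is gauche with OH at 60° (3.1); CH3 at 240° is gauche with Et at 300° (4.1). Total 11.8 kJ/mol.
A is staggered. F at 0° is gauche with OH at 300° (1.8); CH2Cl at 120° is gauche with Et at 180° (4.0); CH3 at 240° is gauche with OH at 300° (3.2); CH3 at 240° is gauche with Et at 180° (4.1). Total 13.1 kJ/mol.
E(B) − E(A) = 11.8 − 13.1 = -1.3 kJ/mol.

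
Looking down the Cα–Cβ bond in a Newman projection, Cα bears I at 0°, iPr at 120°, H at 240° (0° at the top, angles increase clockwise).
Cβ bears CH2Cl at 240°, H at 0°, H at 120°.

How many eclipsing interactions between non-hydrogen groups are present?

Every eclipsing pair involves H, so the count is 0.

0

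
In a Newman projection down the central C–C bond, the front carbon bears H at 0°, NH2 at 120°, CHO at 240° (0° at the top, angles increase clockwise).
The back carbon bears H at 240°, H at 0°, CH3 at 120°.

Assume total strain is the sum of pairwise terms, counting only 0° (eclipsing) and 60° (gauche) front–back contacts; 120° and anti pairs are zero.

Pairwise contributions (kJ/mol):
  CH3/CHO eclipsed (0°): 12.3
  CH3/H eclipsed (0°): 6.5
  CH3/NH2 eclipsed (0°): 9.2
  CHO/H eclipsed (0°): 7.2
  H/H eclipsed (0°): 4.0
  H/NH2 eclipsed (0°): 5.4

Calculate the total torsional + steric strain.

This conformer (eclipsed): H–H eclipsed, NH2–CH3 eclipsed, CHO–H eclipsed; 4.0 + 9.2 + 7.2 = 20.4 kJ/mol.

20.4 kJ/mol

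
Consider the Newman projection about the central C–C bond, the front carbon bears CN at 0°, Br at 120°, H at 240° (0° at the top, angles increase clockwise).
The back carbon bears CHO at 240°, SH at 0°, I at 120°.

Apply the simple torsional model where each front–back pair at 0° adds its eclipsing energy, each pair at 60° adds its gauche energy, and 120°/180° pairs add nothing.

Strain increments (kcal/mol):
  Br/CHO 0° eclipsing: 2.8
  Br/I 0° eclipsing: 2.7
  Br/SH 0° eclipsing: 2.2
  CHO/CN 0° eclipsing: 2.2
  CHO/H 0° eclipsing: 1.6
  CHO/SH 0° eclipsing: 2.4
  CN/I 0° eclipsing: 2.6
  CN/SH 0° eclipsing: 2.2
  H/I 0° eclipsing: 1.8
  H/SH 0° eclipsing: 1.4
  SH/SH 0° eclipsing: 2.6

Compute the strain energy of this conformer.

6.5 kcal/mol

This conformer is eclipsed. CN at 0° is eclipsed with SH at 0° (2.2); Br at 120° is eclipsed with I at 120° (2.7); H at 240° is eclipsed with CHO at 240° (1.6). Total 6.5 kcal/mol.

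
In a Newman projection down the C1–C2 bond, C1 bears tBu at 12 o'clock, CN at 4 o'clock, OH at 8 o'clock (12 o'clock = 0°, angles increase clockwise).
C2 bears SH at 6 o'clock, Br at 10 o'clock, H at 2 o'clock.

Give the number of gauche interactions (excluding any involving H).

4

Non-H gauche pairs: tBu(0°)/Br(300°); CN(120°)/SH(180°); OH(240°)/SH(180°); OH(240°)/Br(300°) — 4 interactions.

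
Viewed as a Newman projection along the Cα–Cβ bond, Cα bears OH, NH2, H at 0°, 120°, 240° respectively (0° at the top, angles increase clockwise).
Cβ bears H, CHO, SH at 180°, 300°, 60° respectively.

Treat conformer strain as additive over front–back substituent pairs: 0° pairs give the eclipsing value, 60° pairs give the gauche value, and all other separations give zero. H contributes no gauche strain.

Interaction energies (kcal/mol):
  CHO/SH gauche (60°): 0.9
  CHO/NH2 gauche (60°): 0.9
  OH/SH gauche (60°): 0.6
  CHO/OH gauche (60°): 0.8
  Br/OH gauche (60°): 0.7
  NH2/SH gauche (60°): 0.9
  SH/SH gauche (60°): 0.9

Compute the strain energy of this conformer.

This conformer is staggered. OH at 0° is gauche with CHO at 300° (0.8); OH at 0° is gauche with SH at 60° (0.6); NH2 at 120° is gauche with SH at 60° (0.9). Total 2.3 kcal/mol.

2.3 kcal/mol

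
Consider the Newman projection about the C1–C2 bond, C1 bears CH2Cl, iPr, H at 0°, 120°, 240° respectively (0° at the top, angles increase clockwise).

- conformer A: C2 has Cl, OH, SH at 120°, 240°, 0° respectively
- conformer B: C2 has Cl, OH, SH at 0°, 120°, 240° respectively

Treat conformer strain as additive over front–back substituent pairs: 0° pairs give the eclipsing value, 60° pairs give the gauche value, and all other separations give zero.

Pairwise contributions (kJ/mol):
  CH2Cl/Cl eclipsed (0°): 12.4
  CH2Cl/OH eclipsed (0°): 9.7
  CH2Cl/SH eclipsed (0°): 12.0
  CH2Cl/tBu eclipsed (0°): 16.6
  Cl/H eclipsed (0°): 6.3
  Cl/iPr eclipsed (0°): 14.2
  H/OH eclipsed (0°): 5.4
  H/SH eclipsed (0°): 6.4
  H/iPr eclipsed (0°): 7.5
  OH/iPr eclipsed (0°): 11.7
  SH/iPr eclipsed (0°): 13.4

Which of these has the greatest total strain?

A

A (eclipsed): CH2Cl(0°)/SH(0°) eclipsed 12.0; iPr(120°)/Cl(120°) eclipsed 14.2; H(240°)/OH(240°) eclipsed 5.4 → 31.6 kJ/mol.
B (eclipsed): CH2Cl(0°)/Cl(0°) eclipsed 12.4; iPr(120°)/OH(120°) eclipsed 11.7; H(240°)/SH(240°) eclipsed 6.4 → 30.5 kJ/mol.
A has the highest total (31.6 kJ/mol).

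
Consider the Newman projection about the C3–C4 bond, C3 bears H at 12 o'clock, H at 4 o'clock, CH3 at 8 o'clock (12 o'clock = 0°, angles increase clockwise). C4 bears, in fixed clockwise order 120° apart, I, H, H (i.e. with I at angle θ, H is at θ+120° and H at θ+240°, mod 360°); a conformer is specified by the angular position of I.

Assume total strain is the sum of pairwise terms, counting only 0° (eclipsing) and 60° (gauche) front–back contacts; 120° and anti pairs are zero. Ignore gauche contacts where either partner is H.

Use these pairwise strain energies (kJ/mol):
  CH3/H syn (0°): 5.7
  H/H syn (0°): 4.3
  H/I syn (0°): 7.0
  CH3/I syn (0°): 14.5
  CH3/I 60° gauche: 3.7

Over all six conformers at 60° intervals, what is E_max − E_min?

23.1 kJ/mol

I at 0° is eclipsed. H at 0° is eclipsed with I at 0° (7.0); H at 120° is eclipsed with H at 120° (4.3); CH3 at 240° is eclipsed with H at 240° (5.7). Total 17.0 kJ/mol.
I at 60° (staggered): no non-H gauche contacts → 0.0 kJ/mol.
I at 120° is eclipsed. H at 0° is eclipsed with H at 0° (4.3); H at 120° is eclipsed with I at 120° (7.0); CH3 at 240° is eclipsed with H at 240° (5.7). Total 17.0 kJ/mol.
I at 180° is staggered. CH3 at 240° is gauche with I at 180° (3.7). Total 3.7 kJ/mol.
I at 240° is eclipsed. H at 0° is eclipsed with H at 0° (4.3); H at 120° is eclipsed with H at 120° (4.3); CH3 at 240° is eclipsed with I at 240° (14.5). Total 23.1 kJ/mol.
I at 300° is staggered. CH3 at 240° is gauche with I at 300° (3.7). Total 3.7 kJ/mol.
Max at 240° (23.1 kJ/mol), min at 60° (0.0 kJ/mol); barrier = 23.1 kJ/mol.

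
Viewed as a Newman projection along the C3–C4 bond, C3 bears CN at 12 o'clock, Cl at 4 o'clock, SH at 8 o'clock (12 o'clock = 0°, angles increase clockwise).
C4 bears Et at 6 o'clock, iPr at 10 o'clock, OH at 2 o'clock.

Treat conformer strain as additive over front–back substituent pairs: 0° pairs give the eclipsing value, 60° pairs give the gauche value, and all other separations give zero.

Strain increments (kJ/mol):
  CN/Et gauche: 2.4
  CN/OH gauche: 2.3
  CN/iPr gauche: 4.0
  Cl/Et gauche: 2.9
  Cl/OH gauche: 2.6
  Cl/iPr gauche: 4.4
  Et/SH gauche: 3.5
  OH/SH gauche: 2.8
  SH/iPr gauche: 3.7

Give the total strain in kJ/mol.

This conformer (staggered): CN–iPr gauche, CN–OH gauche, Cl–Et gauche, Cl–OH gauche, SH–Et gauche, SH–iPr gauche; 4.0 + 2.3 + 2.9 + 2.6 + 3.5 + 3.7 = 19.0 kJ/mol.

19.0 kJ/mol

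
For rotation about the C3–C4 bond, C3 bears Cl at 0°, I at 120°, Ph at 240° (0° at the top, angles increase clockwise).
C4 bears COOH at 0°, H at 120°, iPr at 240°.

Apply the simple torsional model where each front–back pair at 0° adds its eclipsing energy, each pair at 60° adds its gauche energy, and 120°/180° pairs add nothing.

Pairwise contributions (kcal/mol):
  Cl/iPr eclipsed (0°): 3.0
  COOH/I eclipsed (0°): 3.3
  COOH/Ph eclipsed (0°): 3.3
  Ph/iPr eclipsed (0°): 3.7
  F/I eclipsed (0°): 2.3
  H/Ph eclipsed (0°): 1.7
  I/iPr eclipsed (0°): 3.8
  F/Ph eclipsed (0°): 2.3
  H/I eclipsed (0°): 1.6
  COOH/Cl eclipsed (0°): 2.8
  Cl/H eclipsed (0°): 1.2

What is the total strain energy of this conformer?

This conformer (eclipsed): Cl(0°)/COOH(0°) eclipsed 2.8; I(120°)/H(120°) eclipsed 1.6; Ph(240°)/iPr(240°) eclipsed 3.7 → 8.1 kcal/mol.

8.1 kcal/mol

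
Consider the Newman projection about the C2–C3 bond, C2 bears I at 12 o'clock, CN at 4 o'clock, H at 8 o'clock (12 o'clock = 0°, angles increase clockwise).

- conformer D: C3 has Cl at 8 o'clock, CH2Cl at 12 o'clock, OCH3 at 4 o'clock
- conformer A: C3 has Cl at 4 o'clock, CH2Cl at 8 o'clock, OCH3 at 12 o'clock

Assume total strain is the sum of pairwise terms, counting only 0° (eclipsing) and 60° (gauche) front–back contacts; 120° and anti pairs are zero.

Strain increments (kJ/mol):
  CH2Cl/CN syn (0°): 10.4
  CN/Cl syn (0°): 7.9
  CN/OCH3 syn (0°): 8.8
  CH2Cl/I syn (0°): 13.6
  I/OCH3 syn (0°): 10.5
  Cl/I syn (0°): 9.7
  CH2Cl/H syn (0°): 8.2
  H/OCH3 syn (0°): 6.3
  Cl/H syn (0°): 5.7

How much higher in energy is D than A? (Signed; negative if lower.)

+1.5 kJ/mol

D (eclipsed): I(0°)/CH2Cl(0°) eclipsed 13.6; CN(120°)/OCH3(120°) eclipsed 8.8; H(240°)/Cl(240°) eclipsed 5.7 → 28.1 kJ/mol.
A (eclipsed): I(0°)/OCH3(0°) eclipsed 10.5; CN(120°)/Cl(120°) eclipsed 7.9; H(240°)/CH2Cl(240°) eclipsed 8.2 → 26.6 kJ/mol.
E(D) − E(A) = 28.1 − 26.6 = +1.5 kJ/mol.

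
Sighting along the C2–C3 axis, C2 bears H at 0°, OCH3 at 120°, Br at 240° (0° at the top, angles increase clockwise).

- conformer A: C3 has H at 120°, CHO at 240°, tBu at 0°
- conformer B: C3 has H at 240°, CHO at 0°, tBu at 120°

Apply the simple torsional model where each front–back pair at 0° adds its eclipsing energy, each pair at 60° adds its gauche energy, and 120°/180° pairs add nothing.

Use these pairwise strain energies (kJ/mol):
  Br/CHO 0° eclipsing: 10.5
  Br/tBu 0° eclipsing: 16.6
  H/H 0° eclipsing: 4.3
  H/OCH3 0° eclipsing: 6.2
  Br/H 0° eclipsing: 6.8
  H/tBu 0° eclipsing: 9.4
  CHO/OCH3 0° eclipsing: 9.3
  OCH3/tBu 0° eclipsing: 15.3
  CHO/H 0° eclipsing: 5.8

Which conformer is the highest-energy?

A (eclipsed): H–tBu eclipsed, OCH3–H eclipsed, Br–CHO eclipsed; 9.4 + 6.2 + 10.5 = 26.1 kJ/mol.
B (eclipsed): H–CHO eclipsed, OCH3–tBu eclipsed, Br–H eclipsed; 5.8 + 15.3 + 6.8 = 27.9 kJ/mol.
B has the highest total (27.9 kJ/mol).

B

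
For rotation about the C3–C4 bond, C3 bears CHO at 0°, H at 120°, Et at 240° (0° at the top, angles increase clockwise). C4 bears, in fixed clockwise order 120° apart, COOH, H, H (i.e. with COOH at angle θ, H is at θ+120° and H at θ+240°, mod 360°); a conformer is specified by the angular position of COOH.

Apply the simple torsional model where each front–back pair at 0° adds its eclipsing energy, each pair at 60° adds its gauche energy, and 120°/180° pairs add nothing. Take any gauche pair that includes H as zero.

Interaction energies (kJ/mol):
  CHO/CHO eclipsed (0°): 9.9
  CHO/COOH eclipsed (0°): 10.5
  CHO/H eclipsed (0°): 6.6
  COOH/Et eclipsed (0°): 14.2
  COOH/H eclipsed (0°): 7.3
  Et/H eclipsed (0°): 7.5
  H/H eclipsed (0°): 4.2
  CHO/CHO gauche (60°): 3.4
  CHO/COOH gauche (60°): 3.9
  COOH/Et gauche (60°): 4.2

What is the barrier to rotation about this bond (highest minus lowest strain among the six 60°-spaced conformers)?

COOH at 0° (eclipsed): CHO(0°)/COOH(0°) eclipsed 10.5; H(120°)/H(120°) eclipsed 4.2; Et(240°)/H(240°) eclipsed 7.5 → 22.2 kJ/mol.
COOH at 60° (staggered): CHO(0°)/COOH(60°) gauche 3.9 → 3.9 kJ/mol.
COOH at 120° (eclipsed): CHO(0°)/H(0°) eclipsed 6.6; H(120°)/COOH(120°) eclipsed 7.3; Et(240°)/H(240°) eclipsed 7.5 → 21.4 kJ/mol.
COOH at 180° (staggered): Et(240°)/COOH(180°) gauche 4.2 → 4.2 kJ/mol.
COOH at 240° (eclipsed): CHO(0°)/H(0°) eclipsed 6.6; H(120°)/H(120°) eclipsed 4.2; Et(240°)/COOH(240°) eclipsed 14.2 → 25.0 kJ/mol.
COOH at 300° (staggered): CHO(0°)/COOH(300°) gauche 3.9; Et(240°)/COOH(300°) gauche 4.2 → 8.1 kJ/mol.
Max at 240° (25.0 kJ/mol), min at 60° (3.9 kJ/mol); barrier = 21.1 kJ/mol.

21.1 kJ/mol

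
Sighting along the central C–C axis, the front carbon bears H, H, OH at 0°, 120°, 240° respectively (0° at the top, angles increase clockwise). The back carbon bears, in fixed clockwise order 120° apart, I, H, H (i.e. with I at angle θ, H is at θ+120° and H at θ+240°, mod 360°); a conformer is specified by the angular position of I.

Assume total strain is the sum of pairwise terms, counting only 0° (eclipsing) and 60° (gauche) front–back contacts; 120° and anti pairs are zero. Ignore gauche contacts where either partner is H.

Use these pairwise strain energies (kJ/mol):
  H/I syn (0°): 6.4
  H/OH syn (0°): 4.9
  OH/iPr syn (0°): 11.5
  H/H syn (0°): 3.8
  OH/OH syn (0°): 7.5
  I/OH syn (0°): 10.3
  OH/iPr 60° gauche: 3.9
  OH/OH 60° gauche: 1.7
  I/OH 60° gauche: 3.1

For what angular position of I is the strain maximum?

I at 0° is eclipsed. H at 0° is eclipsed with I at 0° (6.4); H at 120° is eclipsed with H at 120° (3.8); OH at 240° is eclipsed with H at 240° (4.9). Total 15.1 kJ/mol.
I at 60° (staggered): no non-H gauche contacts → 0.0 kJ/mol.
I at 120° is eclipsed. H at 0° is eclipsed with H at 0° (3.8); H at 120° is eclipsed with I at 120° (6.4); OH at 240° is eclipsed with H at 240° (4.9). Total 15.1 kJ/mol.
I at 180° is staggered. OH at 240° is gauche with I at 180° (3.1). Total 3.1 kJ/mol.
I at 240° is eclipsed. H at 0° is eclipsed with H at 0° (3.8); H at 120° is eclipsed with H at 120° (3.8); OH at 240° is eclipsed with I at 240° (10.3). Total 17.9 kJ/mol.
I at 300° is staggered. OH at 240° is gauche with I at 300° (3.1). Total 3.1 kJ/mol.
The maximum (17.9 kJ/mol) occurs with I at 240°.

240°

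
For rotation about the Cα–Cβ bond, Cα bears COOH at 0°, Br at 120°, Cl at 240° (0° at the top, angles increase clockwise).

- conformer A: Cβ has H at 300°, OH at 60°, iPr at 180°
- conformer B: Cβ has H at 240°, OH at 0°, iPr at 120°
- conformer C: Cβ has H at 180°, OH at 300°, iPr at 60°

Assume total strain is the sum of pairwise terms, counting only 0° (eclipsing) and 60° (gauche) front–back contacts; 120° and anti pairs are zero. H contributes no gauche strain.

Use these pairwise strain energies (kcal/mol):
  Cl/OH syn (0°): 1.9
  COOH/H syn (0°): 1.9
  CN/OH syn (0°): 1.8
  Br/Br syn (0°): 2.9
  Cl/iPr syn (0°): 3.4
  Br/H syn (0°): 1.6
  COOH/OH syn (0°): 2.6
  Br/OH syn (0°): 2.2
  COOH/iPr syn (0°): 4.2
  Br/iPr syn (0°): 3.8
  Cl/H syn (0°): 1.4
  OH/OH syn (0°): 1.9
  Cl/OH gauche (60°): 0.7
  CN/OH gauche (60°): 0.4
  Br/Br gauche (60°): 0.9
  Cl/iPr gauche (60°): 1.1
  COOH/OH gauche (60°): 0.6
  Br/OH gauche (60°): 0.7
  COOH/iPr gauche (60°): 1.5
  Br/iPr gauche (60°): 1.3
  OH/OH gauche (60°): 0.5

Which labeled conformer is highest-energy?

A (staggered): COOH–OH gauche, Br–OH gauche, Br–iPr gauche, Cl–iPr gauche; 0.6 + 0.7 + 1.3 + 1.1 = 3.7 kcal/mol.
B (eclipsed): COOH–OH eclipsed, Br–iPr eclipsed, Cl–H eclipsed; 2.6 + 3.8 + 1.4 = 7.8 kcal/mol.
C (staggered): COOH–OH gauche, COOH–iPr gauche, Br–iPr gauche, Cl–OH gauche; 0.6 + 1.5 + 1.3 + 0.7 = 4.1 kcal/mol.
B has the highest total (7.8 kcal/mol).

B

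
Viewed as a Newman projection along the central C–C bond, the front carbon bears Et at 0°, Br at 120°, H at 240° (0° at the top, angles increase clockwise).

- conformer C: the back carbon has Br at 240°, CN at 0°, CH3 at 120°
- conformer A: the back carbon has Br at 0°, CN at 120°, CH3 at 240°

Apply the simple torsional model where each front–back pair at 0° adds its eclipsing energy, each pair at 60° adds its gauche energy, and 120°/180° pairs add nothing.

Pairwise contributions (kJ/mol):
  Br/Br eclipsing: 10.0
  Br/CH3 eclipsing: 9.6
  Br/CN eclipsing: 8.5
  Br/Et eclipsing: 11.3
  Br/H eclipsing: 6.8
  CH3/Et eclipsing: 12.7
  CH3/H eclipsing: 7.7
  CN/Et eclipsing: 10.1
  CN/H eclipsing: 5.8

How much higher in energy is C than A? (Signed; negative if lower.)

C (eclipsed): Et–CN eclipsed, Br–CH3 eclipsed, H–Br eclipsed; 10.1 + 9.6 + 6.8 = 26.5 kJ/mol.
A (eclipsed): Et–Br eclipsed, Br–CN eclipsed, H–CH3 eclipsed; 11.3 + 8.5 + 7.7 = 27.5 kJ/mol.
E(C) − E(A) = 26.5 − 27.5 = -1.0 kJ/mol.

-1.0 kJ/mol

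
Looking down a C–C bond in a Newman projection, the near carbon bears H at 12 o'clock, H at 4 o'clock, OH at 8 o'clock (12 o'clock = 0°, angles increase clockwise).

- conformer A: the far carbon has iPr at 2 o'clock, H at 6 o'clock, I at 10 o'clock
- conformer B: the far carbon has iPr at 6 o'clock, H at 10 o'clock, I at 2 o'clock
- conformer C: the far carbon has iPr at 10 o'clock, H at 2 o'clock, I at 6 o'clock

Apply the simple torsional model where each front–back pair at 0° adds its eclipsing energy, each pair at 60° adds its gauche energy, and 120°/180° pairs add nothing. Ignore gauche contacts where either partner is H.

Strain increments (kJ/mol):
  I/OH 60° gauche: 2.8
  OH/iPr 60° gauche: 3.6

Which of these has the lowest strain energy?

A

A (staggered): OH–I gauche; 2.8 = 2.8 kJ/mol.
B (staggered): OH–iPr gauche; 3.6 = 3.6 kJ/mol.
C (staggered): OH–iPr gauche, OH–I gauche; 3.6 + 2.8 = 6.4 kJ/mol.
A has the lowest total (2.8 kJ/mol).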